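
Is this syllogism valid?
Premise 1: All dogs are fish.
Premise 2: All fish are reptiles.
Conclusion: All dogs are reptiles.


Premise 1: All dogs are fish.
Premise 2: All fish are reptiles.
Conclusion: All dogs are reptiles.
Barbara syllogism (AAA-1): All A are B, All B are C → All A are C.
Middle term (fish) distributed in premise 2.

Valid


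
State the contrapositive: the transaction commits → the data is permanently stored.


Original: If the transaction commits, then the data is permanently stored
Contrapositive: If ¬Q, then ¬P
Negate Q: not (the data is permanently stored)
Negate P: not (the transaction commits)

If not (the data is permanently stored), then not (the transaction commits).


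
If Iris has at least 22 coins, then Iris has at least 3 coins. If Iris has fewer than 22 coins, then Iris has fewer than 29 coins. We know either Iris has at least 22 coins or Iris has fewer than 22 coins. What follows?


Constructive dilemma: (P → Q) ∧ (R → S), P ∨ R ⊢ Q ∨ S
Premise 1: Iris has at least 22 coins → Iris has at least 3 coins
Premise 2: Iris has fewer than 22 coins → Iris has fewer than 29 coins
Premise 3: Iris has at least 22 coins ∨ Iris has fewer than 22 coins
Case 1: Assuming Iris has at least 22 coins, then by Premise 1, Iris has at least 3 coins.
Case 2: Assuming Iris has fewer than 22 coins, then by Premise 2, Iris has fewer than 29 coins.
Since one of Iris has at least 22 coins or Iris has fewer than 22 coins must hold, we get Iris has at least 3 coins or Iris has fewer than 29 coins.

Iris has at least 3 coins or Iris has fewer than 29 coins.


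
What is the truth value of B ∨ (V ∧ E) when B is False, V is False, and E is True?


B = False, V = False, E = True
Step 1: V ∧ E = False AND True = False
Step 2: B ∨ False = False OR False = False
AND evaluated first (higher precedence); then OR applied.

False


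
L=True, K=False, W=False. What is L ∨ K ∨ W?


L = True, K = False, W = False
Expression: L ∨ K ∨ W
Step 1: L ∨ K = True OR False = True
Step 2: (True) ∨ W = True OR False = True

True


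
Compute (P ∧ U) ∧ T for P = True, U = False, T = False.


P = True, U = False, T = False
Step 1: P ∧ U = True AND False = False
Step 2: False ∧ T = False AND False = False
AND is true only when ALL operands are true.

False


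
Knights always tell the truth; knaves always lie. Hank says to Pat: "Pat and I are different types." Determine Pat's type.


Hank says: "Pat and I are different types."
Case 1: Hank is a Knight (truth-teller)
  Statement is true → they ARE different → Pat is a Knave
Case 2: Hank is a Knave (liar)
  Statement is false → they are NOT different → Pat is a Knave
In both cases, Pat is a Knave.

Knave


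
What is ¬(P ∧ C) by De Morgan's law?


De Morgan's law: ¬(P ∧ Q) ≡ ¬P ∨ ¬Q
¬(P ∧ C) = ¬P ∨ ¬C

¬P ∨ ¬C


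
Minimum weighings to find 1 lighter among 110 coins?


Each weighing has 3 outcomes (left heavy / balance / right heavy), so k weighings distinguish at most 3^k cases; splitting into three near-equal groups achieves this.
Need 3^k ≥ 110: 3^4 = 81 < 110 ≤ 3^5 = 243
k = ⌈log₃(110)⌉ = 5

5


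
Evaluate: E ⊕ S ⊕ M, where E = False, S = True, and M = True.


E = False, S = True, M = True
Step 1: E ⊕ S = False XOR True = True
Step 2: True ⊕ M = True XOR True = False
XOR is true when an odd number of operands are true.

False


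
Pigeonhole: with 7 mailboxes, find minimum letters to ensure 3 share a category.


Pigeonhole: to guarantee k in one of n categories, need (k-1)×n + 1.
k = 3, n = 7
Minimum = (3-1) × 7 + 1 = 2 × 7 + 1

15


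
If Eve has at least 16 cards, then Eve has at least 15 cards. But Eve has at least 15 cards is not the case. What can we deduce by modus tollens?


Modus tollens: P → Q, ¬Q ⊢ ¬P
P: Eve has at least 16 cards
Q: Eve has at least 15 cards
We have P → Q and Q is false.
By modus tollens, P must be false.

It is not the case that Eve has at least 16 cards


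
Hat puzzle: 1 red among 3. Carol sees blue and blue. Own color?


Total red = 1, seen red = 0
Own red = 1 - 0 = 1
Carol's hat is red.

red


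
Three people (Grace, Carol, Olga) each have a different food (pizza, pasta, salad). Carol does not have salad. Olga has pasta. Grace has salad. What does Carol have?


From clues:
  Olga → pasta
  Grace → salad
By elimination, Carol gets the remaining.

pizza


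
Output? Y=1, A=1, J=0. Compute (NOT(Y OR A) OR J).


Y OR A = 1
NOT(1) = 0
0 OR 0 = 0

0


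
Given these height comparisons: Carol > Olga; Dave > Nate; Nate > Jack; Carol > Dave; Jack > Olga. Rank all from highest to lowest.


Constraints: Carol > Olga; Dave > Nate; Nate > Jack; Carol > Dave; Jack > Olga
Method: at each step, the next-highest is the one remaining person who never appears on the smaller side of a constraint between remaining people.
  Step 1: remaining {Jack, Olga, Carol, Dave, Nate}; on the smaller side: {Jack, Olga, Dave, Nate} → Carol is next (Carol > Olga; Carol > Dave).
  Step 2: remaining {Jack, Olga, Dave, Nate}; on the smaller side: {Jack, Olga, Nate} → Dave is next (Dave > Nate).
  Step 3: remaining {Jack, Olga, Nate}; on the smaller side: {Jack, Olga} → Nate is next (Nate > Jack).
  Step 4: remaining {Jack, Olga}; on the smaller side: {Olga} → Jack is next (Jack > Olga).
  Step 5: only Olga remains → lowest.
Final ranking (highest to lowest):

Carol > Dave > Nate > Jack > Olga


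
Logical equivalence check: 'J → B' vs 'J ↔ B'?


Expression 1: J → B
Expression 2: J ↔ B
Truth table (J B | Expr1 Expr2):
  T T |   T     T
  T F |   F     F
  F T |   T     F   ← differ
  F F |   T     T
Counterexample: J=F, B=T gives Expr1 = T but Expr2 = F, so the expressions are NOT logically equivalent.

No


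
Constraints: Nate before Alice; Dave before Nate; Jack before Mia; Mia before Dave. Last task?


Constraints: Nate before Alice; Dave before Nate; Jack before Mia; Mia before Dave
The last task can have nothing scheduled after it, so it must never appear on the left of a 'before'.
Tasks appearing before some other task: Nate, Dave, Jack, Mia.
The only task not in that list is Alice → it is last.

Alice


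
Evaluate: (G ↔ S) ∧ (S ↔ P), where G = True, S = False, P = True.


G = True, S = False, P = True
Step 1: G ↔ S is true when G and S have the same value. Result: False
Step 2: S ↔ P is true when S and P have the same value. Result: False
Step 3: False ∧ False = False

False


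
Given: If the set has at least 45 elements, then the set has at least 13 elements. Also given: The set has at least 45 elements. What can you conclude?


Modus ponens: P → Q, P ⊢ Q
P: the set has at least 45 elements
Q: the set has at least 13 elements
We have P → Q and P is true.
By modus ponens, Q must be true.

The set has at least 13 elements


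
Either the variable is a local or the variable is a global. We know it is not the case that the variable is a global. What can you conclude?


Disjunctive syllogism: P ∨ Q, ¬P ⊢ Q
Disjunction: the variable is a local ∨ the variable is a global
We know it is not the case that the variable is a global.
By disjunctive syllogism, the other disjunct must be true.

The variable is a local


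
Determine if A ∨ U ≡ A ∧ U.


Expression 1: A ∨ U
Expression 2: A ∧ U
Truth table (A U | Expr1 Expr2):
  T T |   T     T
  T F |   T     F   ← differ
  F T |   T     F   ← differ
  F F |   F     F
Counterexample: A=T, U=F gives Expr1 = T but Expr2 = F, so the expressions are NOT logically equivalent.

No


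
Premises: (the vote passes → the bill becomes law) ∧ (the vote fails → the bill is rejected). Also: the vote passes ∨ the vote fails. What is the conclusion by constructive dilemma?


Constructive dilemma: (P → Q) ∧ (R → S), P ∨ R ⊢ Q ∨ S
Premise 1: the vote passes → the bill becomes law
Premise 2: the vote fails → the bill is rejected
Premise 3: the vote passes ∨ the vote fails
Case 1: Assuming the vote passes, then by Premise 1, the bill becomes law.
Case 2: Assuming the vote fails, then by Premise 2, the bill is rejected.
Since one of the vote passes or the vote fails must hold, we get the bill becomes law or the bill is rejected.

The bill becomes law or the bill is rejected.


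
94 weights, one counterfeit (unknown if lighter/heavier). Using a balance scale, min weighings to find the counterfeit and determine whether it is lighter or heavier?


Let n = 94. 188 possibilities (n weights × lighter/heavier); each weighing has 3 outcomes.
Bound for k weighings: say the first weighing puts j weights on each pan. If it tips, the 2j weighed weights remain suspects (each with a known direction) and k-1 weighings give 3^(k-1) outcomes; 3^(k-1) is odd, so 2j ≤ 3^(k-1) - 1. If it balances, the n - 2j unweighed weights remain with direction unknown: 2(n - 2j) ≤ 3^(k-1) - 1 by the same parity argument. Adding, n ≤ (3^(k-1) - 1) + (3^(k-1) - 1)/2 = (3^k - 3)/2, and the classical three-group strategy achieves this (3 weights in 2 weighings, 12 in 3, 39 in 4, 120 in 5).
So we need the smallest k with (3^k - 3)/2 ≥ 94.
k = 4: (3^4 - 3)/2 = 39 < 94 ✗
k = 5: (3^5 - 3)/2 = 120 ≥ 94 ✓

5


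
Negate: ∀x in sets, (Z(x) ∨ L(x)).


Original: ∀x (Z(x) ∨ L(x))
Rule: ¬∀→∃, ¬∃→∀, negate predicate.
Negation: ∃x (¬Z(x) ∧ ¬L(x))

∃x (¬Z(x) ∧ ¬L(x))


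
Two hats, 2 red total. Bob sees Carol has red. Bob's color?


Total red = 2, Carol = red
Red accounted for: 1
Remaining for Bob: 1
Bob's hat is red.

red


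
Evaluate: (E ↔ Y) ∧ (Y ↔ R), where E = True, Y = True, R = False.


E = True, Y = True, R = False
Step 1: E ↔ Y is true when E and Y have the same value. Result: True
Step 2: Y ↔ R is true when Y and R have the same value. Result: False
Step 3: True ∧ False = False

False


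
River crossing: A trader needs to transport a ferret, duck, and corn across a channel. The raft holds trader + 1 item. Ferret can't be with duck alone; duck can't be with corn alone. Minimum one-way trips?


1. trader+duck → 2. trader ← 3. trader+ferret → 4. trader+duck ← 5. trader+corn → 6. trader ← 7. trader+duck →
Minimum trips = 7

7


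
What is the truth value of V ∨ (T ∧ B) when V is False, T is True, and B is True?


V = False, T = True, B = True
Step 1: T ∧ B = True AND True = True
Step 2: V ∨ True = False OR True = True
AND evaluated first (higher precedence); then OR applied.

True


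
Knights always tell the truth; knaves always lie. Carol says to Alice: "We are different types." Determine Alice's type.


Carol says: "We are different types."
Case 1: Carol is a Knight (truth-teller)
  Statement is true → they ARE different → Alice is a Knave
Case 2: Carol is a Knave (liar)
  Statement is false → they are NOT different → Alice is a Knave
In both cases, Alice is a Knave.

Knave


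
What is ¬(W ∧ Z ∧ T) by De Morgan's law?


De Morgan's law: ¬(P ∧ Q ∧ R) ≡ ¬P ∨ ¬Q ∨ ¬R
¬(W ∧ Z ∧ T) = ¬W ∨ ¬Z ∨ ¬T

¬W ∨ ¬Z ∨ ¬T


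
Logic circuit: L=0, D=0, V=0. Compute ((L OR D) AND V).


L OR D = 0|0 = 0
0 AND 0 = 0

0


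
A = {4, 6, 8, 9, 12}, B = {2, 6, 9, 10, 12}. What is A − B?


A = {4, 6, 8, 9, 12}
B = {2, 6, 9, 10, 12}
Operation: difference A − B
In A but not B: 4, 8

{4, 8}


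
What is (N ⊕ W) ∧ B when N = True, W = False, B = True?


N = True, W = False, B = True
Step 1: N ⊕ W = True XOR False = True
Step 2: True ∧ B = True AND True = True
XOR true when exactly one of N,W is true; then AND with B.

True


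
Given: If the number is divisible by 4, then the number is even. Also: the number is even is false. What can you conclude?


Modus tollens: P → Q, ¬Q ⊢ ¬P
P: the number is divisible by 4
Q: the number is even
We have P → Q and Q is false.
By modus tollens, P must be false.

It is not the case that the number is divisible by 4


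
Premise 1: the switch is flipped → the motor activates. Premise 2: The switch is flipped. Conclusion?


Modus ponens: P → Q, P ⊢ Q
P: the switch is flipped
Q: the motor activates
We have P → Q and P is true.
By modus ponens, Q must be true.

The motor activates


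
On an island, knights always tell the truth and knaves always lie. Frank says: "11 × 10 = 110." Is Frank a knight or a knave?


Statement: "11 × 10 = 110."
Actual: 11 × 10 = 110
Claimed: 110
Statement is TRUE → Frank tells the truth → Knight

Knight


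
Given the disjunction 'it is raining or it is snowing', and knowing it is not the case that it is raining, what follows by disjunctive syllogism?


Disjunctive syllogism: P ∨ Q, ¬P ⊢ Q
Disjunction: it is raining ∨ it is snowing
We know it is not the case that it is raining.
By disjunctive syllogism, the other disjunct must be true.

It is snowing


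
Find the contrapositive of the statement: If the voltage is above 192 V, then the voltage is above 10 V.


Original: If the voltage is above 192 V, then the voltage is above 10 V
Contrapositive: If ¬Q, then ¬P
Negate Q: not (the voltage is above 10 V)
Negate P: not (the voltage is above 192 V)

If not (the voltage is above 10 V), then not (the voltage is above 192 V).


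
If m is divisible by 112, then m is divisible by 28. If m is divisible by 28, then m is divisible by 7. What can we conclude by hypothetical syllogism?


Hypothetical syllogism: P → Q, Q → R ⊢ P → R
Premise 1: m is divisible by 112 → m is divisible by 28
Premise 2: m is divisible by 28 → m is divisible by 7
Chain the implications: the middle term (m is divisible by 28) links the two.
Conclusion: If m is divisible by 112, then m is divisible by 7.

If m is divisible by 112, then m is divisible by 7.


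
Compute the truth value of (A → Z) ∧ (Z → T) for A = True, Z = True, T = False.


A = True, Z = True, T = False
Step 1: A → Z is false only when A=True and Z=False. Result: True
Step 2: Z → T is false only when Z=True and T=False. Result: False
Step 3: True ∧ False = False

False


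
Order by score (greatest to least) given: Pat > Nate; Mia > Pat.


Constraints: Pat > Nate; Mia > Pat
Method: at each step, the next-highest is the one remaining person who never appears on the smaller side of a constraint between remaining people.
  Step 1: remaining {Nate, Mia, Pat}; on the smaller side: {Nate, Pat} → Mia is next (Mia > Pat).
  Step 2: remaining {Nate, Pat}; on the smaller side: {Nate} → Pat is next (Pat > Nate).
  Step 3: only Nate remains → lowest.
Final ranking (highest to lowest):

Mia > Pat > Nate


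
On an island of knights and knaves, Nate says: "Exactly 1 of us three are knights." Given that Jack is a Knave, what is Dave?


Nate claims exactly 1 knights among Nate, Jack, Dave.
Given: Jack is a Knave.

Case 1: Nate is a Knight (tells truth)
  Then exactly 1 of the three are knights.
  Counting Nate, Jack: 1 knight(s) so far. Need 0 more → Dave = Knave.
Case 2: Nate is a Knave (lies)
  Then the count is NOT 1.
  If Dave = Knight, count = 1 = 1 → claim would be true, contradicts lie.
  If Dave = Knave, count = 0 ≠ 1 → lie confirmed ✓

Dave is a Knave.

Knave


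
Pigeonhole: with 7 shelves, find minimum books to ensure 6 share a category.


Pigeonhole: to guarantee k in one of n categories, need (k-1)×n + 1.
k = 6, n = 7
Minimum = (6-1) × 7 + 1 = 5 × 7 + 1

36


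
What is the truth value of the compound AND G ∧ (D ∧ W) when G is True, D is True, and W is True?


G = True, D = True, W = True
Step 1: D ∧ W = True AND True = True
Step 2: G ∧ True = True AND True = True
AND is true only when ALL operands are true.

True


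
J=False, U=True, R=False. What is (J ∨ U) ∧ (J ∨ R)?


J = False, U = True, R = False
Expression: (J ∨ U) ∧ (J ∨ R)
Step 1: J ∨ U = False OR True = True
Step 2: J ∨ R = False OR False = False
Step 3: (True) ∧ (False) = True AND False = False

False


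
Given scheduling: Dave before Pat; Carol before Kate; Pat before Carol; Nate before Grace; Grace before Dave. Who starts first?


Constraints: Dave before Pat; Carol before Kate; Pat before Carol; Nate before Grace; Grace before Dave
The first task can have nothing scheduled before it, so it must never appear on the right of a 'before'.
Tasks appearing after some 'before': Pat, Kate, Carol, Grace, Dave.
The only task not in that list is Nate → it is first.

Nate


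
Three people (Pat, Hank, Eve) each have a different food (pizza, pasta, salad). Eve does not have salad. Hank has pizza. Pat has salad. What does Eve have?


From clues:
  Hank → pizza
  Pat → salad
By elimination, Eve gets the remaining.

pasta


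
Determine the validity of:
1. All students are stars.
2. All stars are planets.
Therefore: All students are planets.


Premise 1: All students are stars.
Premise 2: All stars are planets.
Conclusion: All students are planets.
Barbara syllogism (AAA-1): All A are B, All B are C → All A are C.
Middle term (stars) distributed in premise 2.

Valid


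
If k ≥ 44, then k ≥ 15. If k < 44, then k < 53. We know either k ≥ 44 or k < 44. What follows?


Constructive dilemma: (P → Q) ∧ (R → S), P ∨ R ⊢ Q ∨ S
Premise 1: k ≥ 44 → k ≥ 15
Premise 2: k < 44 → k < 53
Premise 3: k ≥ 44 ∨ k < 44
Case 1: Assuming k ≥ 44, then by Premise 1, k ≥ 15.
Case 2: Assuming k < 44, then by Premise 2, k < 53.
Since one of k ≥ 44 or k < 44 must hold, we get k ≥ 15 or k < 53.

k ≥ 15 or k < 53.


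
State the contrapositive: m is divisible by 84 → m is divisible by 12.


Original: If m is divisible by 84, then m is divisible by 12
Contrapositive: If ¬Q, then ¬P
Negate Q: not (m is divisible by 12)
Negate P: not (m is divisible by 84)

If not (m is divisible by 12), then not (m is divisible by 84).


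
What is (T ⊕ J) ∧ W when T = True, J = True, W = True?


T = True, J = True, W = True
Step 1: T ⊕ J = True XOR True = False
Step 2: False ∧ W = False AND True = False
XOR true when exactly one of T,J is true; then AND with W.

False


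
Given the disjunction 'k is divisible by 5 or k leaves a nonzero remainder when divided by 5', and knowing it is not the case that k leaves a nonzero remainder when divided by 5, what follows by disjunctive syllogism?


Disjunctive syllogism: P ∨ Q, ¬P ⊢ Q
Disjunction: k is divisible by 5 ∨ k leaves a nonzero remainder when divided by 5
We know it is not the case that k leaves a nonzero remainder when divided by 5.
By disjunctive syllogism, the other disjunct must be true.

k is divisible by 5


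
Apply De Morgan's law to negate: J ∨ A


De Morgan's law: ¬(P ∨ Q) ≡ ¬P ∧ ¬Q
¬(J ∨ A) = ¬J ∧ ¬A

¬J ∧ ¬A


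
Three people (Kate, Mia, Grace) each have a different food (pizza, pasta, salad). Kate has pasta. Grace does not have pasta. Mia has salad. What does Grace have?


From clues:
  Mia → salad
  Kate → pasta
By elimination, Grace gets the remaining.

pizza


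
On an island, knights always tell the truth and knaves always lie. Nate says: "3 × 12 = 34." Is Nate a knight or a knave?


Statement: "3 × 12 = 34."
Actual: 3 × 12 = 36
Claimed: 34
Statement is FALSE → Nate lies → Knave

Knave


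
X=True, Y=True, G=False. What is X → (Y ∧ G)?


X = True, Y = True, G = False
Expression: X → (Y ∧ G)
Step 1: Y ∧ G = True AND False = False
Step 2: X → (False) = True → False = False

False


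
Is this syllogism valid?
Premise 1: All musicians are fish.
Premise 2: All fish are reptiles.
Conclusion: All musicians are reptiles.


Premise 1: All musicians are fish.
Premise 2: All fish are reptiles.
Conclusion: All musicians are reptiles.
Barbara syllogism (AAA-1): All A are B, All B are C → All A are C.
Middle term (fish) distributed in premise 2.

Valid


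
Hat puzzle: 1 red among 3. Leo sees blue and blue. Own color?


Total red = 1, seen red = 0
Own red = 1 - 0 = 1
Leo's hat is red.

red


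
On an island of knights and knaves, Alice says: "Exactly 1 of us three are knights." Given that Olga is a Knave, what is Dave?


Alice claims exactly 1 knights among Alice, Olga, Dave.
Given: Olga is a Knave.

Case 1: Alice is a Knight (tells truth)
  Then exactly 1 of the three are knights.
  Counting Alice, Olga: 1 knight(s) so far. Need 0 more → Dave = Knave.
Case 2: Alice is a Knave (lies)
  Then the count is NOT 1.
  If Dave = Knight, count = 1 = 1 → claim would be true, contradicts lie.
  If Dave = Knave, count = 0 ≠ 1 → lie confirmed ✓

Dave is a Knave.

Knave


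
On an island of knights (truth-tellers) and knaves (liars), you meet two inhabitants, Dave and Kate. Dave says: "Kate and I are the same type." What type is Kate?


Dave says: "Kate and I are the same type."
Case 1: Dave is a Knight (truth-teller)
  Statement is true → they ARE the same → Kate is also a Knight
Case 2: Dave is a Knave (liar)
  Statement is false → they are NOT the same → Kate is a Knight
In both cases, Kate is a Knight.

Knight


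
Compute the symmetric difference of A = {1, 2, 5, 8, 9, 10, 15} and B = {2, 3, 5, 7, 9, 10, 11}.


A = {1, 2, 5, 8, 9, 10, 15}
B = {2, 3, 5, 7, 9, 10, 11}
Operation: symmetric difference
In A only: [1, 8, 15], in B only: [3, 7, 11]

{1, 3, 7, 8, 11, 15}


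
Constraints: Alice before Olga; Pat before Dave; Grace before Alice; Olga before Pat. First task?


Constraints: Alice before Olga; Pat before Dave; Grace before Alice; Olga before Pat
The first task can have nothing scheduled before it, so it must never appear on the right of a 'before'.
Tasks appearing after some 'before': Olga, Dave, Alice, Pat.
The only task not in that list is Grace → it is first.

Grace


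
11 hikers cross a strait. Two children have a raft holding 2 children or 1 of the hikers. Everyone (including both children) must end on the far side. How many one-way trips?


Per crossing of one of the hikers: children→, one←, one of the hikers→, one← = 4 trips
11 × 4 = 44, + 1 final children→ = 45
Minimum trips = 45

45


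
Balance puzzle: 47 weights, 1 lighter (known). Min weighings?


Each weighing has 3 outcomes (left heavy / balance / right heavy), so k weighings distinguish at most 3^k cases; splitting into three near-equal groups achieves this.
Need 3^k ≥ 47: 3^3 = 27 < 47 ≤ 3^4 = 81
k = ⌈log₃(47)⌉ = 4

4


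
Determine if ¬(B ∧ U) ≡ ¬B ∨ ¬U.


Expression 1: ¬(B ∧ U)
Expression 2: ¬B ∨ ¬U
Truth table (B U | Expr1 Expr2):
  T T |   F     F
  T F |   T     T
  F T |   T     T
  F F |   T     T
All 4 rows agree, so the expressions are logically equivalent.

Yes


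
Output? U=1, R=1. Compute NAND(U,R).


U AND R = 1
NOT(1) = 0

0


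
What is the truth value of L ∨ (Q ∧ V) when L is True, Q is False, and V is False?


L = True, Q = False, V = False
Step 1: Q ∧ V = False AND False = False
Step 2: L ∨ False = True OR False = True
AND evaluated first (higher precedence); then OR applied.

True


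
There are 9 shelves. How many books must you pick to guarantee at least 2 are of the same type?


Pigeonhole: to guarantee k in one of n categories, need (k-1)×n + 1.
k = 2, n = 9
Minimum = (2-1) × 9 + 1 = 1 × 9 + 1

10


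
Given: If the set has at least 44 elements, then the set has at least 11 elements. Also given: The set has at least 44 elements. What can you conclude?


Modus ponens: P → Q, P ⊢ Q
P: the set has at least 44 elements
Q: the set has at least 11 elements
We have P → Q and P is true.
By modus ponens, Q must be true.

The set has at least 11 elements


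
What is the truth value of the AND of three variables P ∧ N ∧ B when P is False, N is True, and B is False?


P = False, N = True, B = False
Step 1: P ∧ N = False AND True = False
Step 2: (False) ∧ B = (False) AND False = False
AND is true only when ALL operands are true.

False


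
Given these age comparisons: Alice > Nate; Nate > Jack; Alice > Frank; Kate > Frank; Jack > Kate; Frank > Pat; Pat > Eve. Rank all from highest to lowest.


Constraints: Alice > Nate; Nate > Jack; Alice > Frank; Kate > Frank; Jack > Kate; Frank > Pat; Pat > Eve
Method: at each step, the next-highest is the one remaining person who never appears on the smaller side of a constraint between remaining people.
  Step 1: remaining {Jack, Kate, Eve, Nate, Pat, Alice, Frank}; on the smaller side: {Jack, Kate, Eve, Nate, Pat, Frank} → Alice is next (Alice > Nate; Alice > Frank).
  Step 2: remaining {Jack, Kate, Eve, Nate, Pat, Frank}; on the smaller side: {Jack, Kate, Eve, Pat, Frank} → Nate is next (Nate > Jack).
  Step 3: remaining {Jack, Kate, Eve, Pat, Frank}; on the smaller side: {Kate, Eve, Pat, Frank} → Jack is next (Jack > Kate).
  Step 4: remaining {Kate, Eve, Pat, Frank}; on the smaller side: {Eve, Pat, Frank} → Kate is next (Kate > Frank).
  Step 5: remaining {Eve, Pat, Frank}; on the smaller side: {Eve, Pat} → Frank is next (Frank > Pat).
  Step 6: remaining {Eve, Pat}; on the smaller side: {Eve} → Pat is next (Pat > Eve).
  Step 7: only Eve remains → lowest.
Final ranking (highest to lowest):

Alice > Nate > Jack > Kate > Frank > Pat > Eve


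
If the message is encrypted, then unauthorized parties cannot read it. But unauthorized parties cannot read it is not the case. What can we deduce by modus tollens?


Modus tollens: P → Q, ¬Q ⊢ ¬P
P: the message is encrypted
Q: unauthorized parties cannot read it
We have P → Q and Q is false.
By modus tollens, P must be false.

It is not the case that the message is encrypted


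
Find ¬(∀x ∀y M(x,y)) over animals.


Original: ∀x ∀y M(x,y)
Rule: ¬∀→∃, ¬∃→∀, negate predicate.
Negation: ∃x ∃y ¬M(x,y)

∃x ∃y ¬M(x,y)


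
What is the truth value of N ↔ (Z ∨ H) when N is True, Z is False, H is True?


N = True, Z = False, H = True
Step 1: Z ∨ H = False OR True = True
Step 2: N ↔ (True): true when both sides have same truth value.
Result: True ↔ True = True

True


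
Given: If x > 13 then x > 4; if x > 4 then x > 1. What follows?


Hypothetical syllogism: P → Q, Q → R ⊢ P → R
Premise 1: x > 13 → x > 4
Premise 2: x > 4 → x > 1
Chain the implications: the middle term (x > 4) links the two.
Conclusion: If x > 13, then x > 1.

If x > 13, then x > 1.


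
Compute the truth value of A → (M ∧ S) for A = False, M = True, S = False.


A = False, M = True, S = False
Step 1: M ∧ S = True AND False = False
Step 2: A → (False): false only when A=True and consequent=False.
Result: True

True


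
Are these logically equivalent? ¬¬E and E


Expression 1: ¬¬E
Expression 2: E
Truth table (E | Expr1 Expr2):
  T |   T     T
  F |   F     F
All 2 rows agree, so the expressions are logically equivalent.

Yes


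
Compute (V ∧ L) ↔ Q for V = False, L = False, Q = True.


V = False, L = False, Q = True
Step 1: V ∧ L = False AND False = False
Step 2: (False) ↔ Q: true when both sides have same truth value.
Result: False ↔ True = False

False


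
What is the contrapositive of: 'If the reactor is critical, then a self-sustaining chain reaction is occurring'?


Original: If the reactor is critical, then a self-sustaining chain reaction is occurring
Contrapositive: If ¬Q, then ¬P
Negate Q: not (a self-sustaining chain reaction is occurring)
Negate P: not (the reactor is critical)

If not (a self-sustaining chain reaction is occurring), then not (the reactor is critical).


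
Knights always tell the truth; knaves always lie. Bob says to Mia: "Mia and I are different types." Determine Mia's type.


Bob says: "Mia and I are different types."
Case 1: Bob is a Knight (truth-teller)
  Statement is true → they ARE different → Mia is a Knave
Case 2: Bob is a Knave (liar)
  Statement is false → they are NOT different → Mia is a Knave
In both cases, Mia is a Knave.

Knave


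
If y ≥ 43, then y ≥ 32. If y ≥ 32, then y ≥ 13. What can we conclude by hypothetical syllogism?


Hypothetical syllogism: P → Q, Q → R ⊢ P → R
Premise 1: y ≥ 43 → y ≥ 32
Premise 2: y ≥ 32 → y ≥ 13
Chain the implications: the middle term (y ≥ 32) links the two.
Conclusion: If y ≥ 43, then y ≥ 13.

If y ≥ 43, then y ≥ 13.


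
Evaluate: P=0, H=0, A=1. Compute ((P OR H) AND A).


P OR H = 0|0 = 0
0 AND 1 = 0

0


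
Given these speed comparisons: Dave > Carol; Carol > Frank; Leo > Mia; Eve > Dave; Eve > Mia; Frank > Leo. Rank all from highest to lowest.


Constraints: Dave > Carol; Carol > Frank; Leo > Mia; Eve > Dave; Eve > Mia; Frank > Leo
Method: at each step, the next-highest is the one remaining person who never appears on the smaller side of a constraint between remaining people.
  Step 1: remaining {Frank, Dave, Carol, Eve, Mia, Leo}; on the smaller side: {Frank, Dave, Carol, Mia, Leo} → Eve is next (Eve > Dave; Eve > Mia).
  Step 2: remaining {Frank, Dave, Carol, Mia, Leo}; on the smaller side: {Frank, Carol, Mia, Leo} → Dave is next (Dave > Carol).
  Step 3: remaining {Frank, Carol, Mia, Leo}; on the smaller side: {Frank, Mia, Leo} → Carol is next (Carol > Frank).
  Step 4: remaining {Frank, Mia, Leo}; on the smaller side: {Mia, Leo} → Frank is next (Frank > Leo).
  Step 5: remaining {Mia, Leo}; on the smaller side: {Mia} → Leo is next (Leo > Mia).
  Step 6: only Mia remains → lowest.
Final ranking (highest to lowest):

Eve > Dave > Carol > Frank > Leo > Mia


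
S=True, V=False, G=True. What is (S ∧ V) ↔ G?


S = True, V = False, G = True
Expression: (S ∧ V) ↔ G
Step 1: S ∧ V = True AND False = False
Step 2: (False) ↔ G = (False iff True) = False

False


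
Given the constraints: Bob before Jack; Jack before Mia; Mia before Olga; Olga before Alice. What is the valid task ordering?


Constraints: Bob before Jack; Jack before Mia; Mia before Olga; Olga before Alice
Method: repeatedly schedule the remaining task that has no remaining task required before it.
  Step 1: remaining {Bob, Olga, Jack, Mia, Alice}; every task except Bob still has a predecessor pending → schedule Bob.
  Step 2: remaining {Olga, Jack, Mia, Alice}; every task except Jack still has a predecessor pending → schedule Jack.
  Step 3: remaining {Olga, Mia, Alice}; every task except Mia still has a predecessor pending → schedule Mia.
  Step 4: remaining {Olga, Alice}; every task except Olga still has a predecessor pending → schedule Olga.
  Step 5: only Alice remains → schedule Alice.
Resulting order:

Bob → Jack → Mia → Olga → Alice


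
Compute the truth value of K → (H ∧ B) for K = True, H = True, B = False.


K = True, H = True, B = False
Step 1: H ∧ B = True AND False = False
Step 2: K → (False): false only when K=True and consequent=False.
Result: False

False


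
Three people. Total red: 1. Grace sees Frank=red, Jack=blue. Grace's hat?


Total red = 1, seen red = 1
Own red = 1 - 1 = 0
Grace's hat is blue.

blue


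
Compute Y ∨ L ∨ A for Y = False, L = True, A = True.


Y = False, L = True, A = True
Step 1: Y ∨ L = False OR True = True
Step 2: True ∨ A = True OR True = True
OR is true when at least one operand is true.

True


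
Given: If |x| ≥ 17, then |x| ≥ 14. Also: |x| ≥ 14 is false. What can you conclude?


Modus tollens: P → Q, ¬Q ⊢ ¬P
P: |x| ≥ 17
Q: |x| ≥ 14
We have P → Q and Q is false.
By modus tollens, P must be false.

It is not the case that |x| ≥ 17


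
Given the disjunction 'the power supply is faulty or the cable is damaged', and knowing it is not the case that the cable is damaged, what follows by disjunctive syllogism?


Disjunctive syllogism: P ∨ Q, ¬P ⊢ Q
Disjunction: the power supply is faulty ∨ the cable is damaged
We know it is not the case that the cable is damaged.
By disjunctive syllogism, the other disjunct must be true.

The power supply is faulty


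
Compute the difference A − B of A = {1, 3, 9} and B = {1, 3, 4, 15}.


A = {1, 3, 9}
B = {1, 3, 4, 15}
Operation: difference A − B
In A but not B: 9

{9}


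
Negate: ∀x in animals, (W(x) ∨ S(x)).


Original: ∀x (W(x) ∨ S(x))
Rule: ¬∀→∃, ¬∃→∀, negate predicate.
Negation: ∃x (¬W(x) ∧ ¬S(x))

∃x (¬W(x) ∧ ¬S(x))


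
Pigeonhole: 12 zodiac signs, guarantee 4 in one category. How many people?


Pigeonhole: to guarantee k in one of n categories, need (k-1)×n + 1.
k = 4, n = 12
Minimum = (4-1) × 12 + 1 = 3 × 12 + 1

37


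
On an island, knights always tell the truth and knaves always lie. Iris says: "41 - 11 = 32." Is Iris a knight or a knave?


Statement: "41 - 11 = 32."
Actual: 41 - 11 = 30
Claimed: 32
Statement is FALSE → Iris lies → Knave

Knave


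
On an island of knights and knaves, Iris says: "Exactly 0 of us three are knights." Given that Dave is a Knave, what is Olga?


Iris claims exactly 0 knights among Iris, Dave, Olga.
Given: Dave is a Knave.

Case 1: Iris is a Knight (tells truth)
  Then exactly 0 of the three are knights.
  Counting Iris, Dave: 1 knight(s) so far. Need -1 more → impossible.
Case 2: Iris is a Knave (lies)
  Then the count is NOT 0.
  If Olga = Knave, count = 0 = 0 → claim would be true, contradicts lie.
  If Olga = Knight, count = 1 ≠ 0 → lie confirmed ✓

Olga is a Knight.

Knight


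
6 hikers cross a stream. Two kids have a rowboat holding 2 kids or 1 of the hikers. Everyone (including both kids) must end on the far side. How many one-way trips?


Per crossing of one of the hikers: kids→, one←, one of the hikers→, one← = 4 trips
6 × 4 = 24, + 1 final kids→ = 25
Minimum trips = 25

25


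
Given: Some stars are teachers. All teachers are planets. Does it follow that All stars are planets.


Premise 1: Some stars are teachers.
Premise 2: All teachers are planets.
Conclusion: All stars are planets.
Fallacy: illicit minor. The minor term (stars) is distributed in the conclusion ('All stars ...') but undistributed in its premise ('Some stars are teachers' doesn't cover all stars).
Only 'Some stars are planets' follows, not 'All'.

Invalid


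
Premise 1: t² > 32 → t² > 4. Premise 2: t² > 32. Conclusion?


Modus ponens: P → Q, P ⊢ Q
P: t² > 32
Q: t² > 4
We have P → Q and P is true.
By modus ponens, Q must be true.

t² > 4


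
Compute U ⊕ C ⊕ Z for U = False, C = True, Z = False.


U = False, C = True, Z = False
Step 1: U ⊕ C = False XOR True = True
Step 2: True ⊕ Z = True XOR False = True
XOR is true when an odd number of operands are true.

True


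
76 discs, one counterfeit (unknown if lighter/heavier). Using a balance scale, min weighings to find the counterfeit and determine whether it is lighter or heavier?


Let n = 76. 152 possibilities (n discs × lighter/heavier); each weighing has 3 outcomes.
Bound for k weighings: say the first weighing puts j discs on each pan. If it tips, the 2j weighed discs remain suspects (each with a known direction) and k-1 weighings give 3^(k-1) outcomes; 3^(k-1) is odd, so 2j ≤ 3^(k-1) - 1. If it balances, the n - 2j unweighed discs remain with direction unknown: 2(n - 2j) ≤ 3^(k-1) - 1 by the same parity argument. Adding, n ≤ (3^(k-1) - 1) + (3^(k-1) - 1)/2 = (3^k - 3)/2, and the classical three-group strategy achieves this (3 discs in 2 weighings, 12 in 3, 39 in 4, 120 in 5).
So we need the smallest k with (3^k - 3)/2 ≥ 76.
k = 4: (3^4 - 3)/2 = 39 < 76 ✗
k = 5: (3^5 - 3)/2 = 120 ≥ 76 ✓

5


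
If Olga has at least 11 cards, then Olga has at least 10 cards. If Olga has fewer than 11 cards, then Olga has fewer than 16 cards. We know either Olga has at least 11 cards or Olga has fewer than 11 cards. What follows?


Constructive dilemma: (P → Q) ∧ (R → S), P ∨ R ⊢ Q ∨ S
Premise 1: Olga has at least 11 cards → Olga has at least 10 cards
Premise 2: Olga has fewer than 11 cards → Olga has fewer than 16 cards
Premise 3: Olga has at least 11 cards ∨ Olga has fewer than 11 cards
Case 1: Assuming Olga has at least 11 cards, then by Premise 1, Olga has at least 10 cards.
Case 2: Assuming Olga has fewer than 11 cards, then by Premise 2, Olga has fewer than 16 cards.
Since one of Olga has at least 11 cards or Olga has fewer than 11 cards must hold, we get Olga has at least 10 cards or Olga has fewer than 16 cards.

Olga has at least 10 cards or Olga has fewer than 16 cards.


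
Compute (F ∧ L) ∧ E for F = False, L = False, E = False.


F = False, L = False, E = False
Step 1: F ∧ L = False AND False = False
Step 2: False ∧ E = False AND False = False
AND is true only when ALL operands are true.

False


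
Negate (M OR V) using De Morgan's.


De Morgan's law: ¬(P ∨ Q) ≡ ¬P ∧ ¬Q
¬(M ∨ V) = ¬M ∧ ¬V

¬M ∧ ¬V


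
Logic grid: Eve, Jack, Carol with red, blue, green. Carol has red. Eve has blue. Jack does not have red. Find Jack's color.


From clues:
  Carol → red
  Eve → blue
By elimination, Jack gets the remaining.

green


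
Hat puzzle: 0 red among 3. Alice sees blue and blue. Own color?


Total red = 0, seen red = 0
Own red = 0 - 0 = 0
Alice's hat is blue.

blue


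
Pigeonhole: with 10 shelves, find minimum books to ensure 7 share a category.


Pigeonhole: to guarantee k in one of n categories, need (k-1)×n + 1.
k = 7, n = 10
Minimum = (7-1) × 10 + 1 = 6 × 10 + 1

61


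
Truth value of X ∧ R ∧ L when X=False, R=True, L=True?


X = False, R = True, L = True
Expression: X ∧ R ∧ L
Step 1: X ∧ R = False AND True = False
Step 2: (False) ∧ L = False AND True = False

False


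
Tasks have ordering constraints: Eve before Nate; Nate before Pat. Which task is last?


Constraints: Eve before Nate; Nate before Pat
The last task can have nothing scheduled after it, so it must never appear on the left of a 'before'.
Tasks appearing before some other task: Eve, Nate.
The only task not in that list is Pat → it is last.

Pat


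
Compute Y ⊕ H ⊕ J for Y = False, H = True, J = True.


Y = False, H = True, J = True
Step 1: Y ⊕ H = False XOR True = True
Step 2: True ⊕ J = True XOR True = False
XOR is true when an odd number of operands are true.

False


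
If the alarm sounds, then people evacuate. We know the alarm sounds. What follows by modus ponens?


Modus ponens: P → Q, P ⊢ Q
P: the alarm sounds
Q: people evacuate
We have P → Q and P is true.
By modus ponens, Q must be true.

People evacuate


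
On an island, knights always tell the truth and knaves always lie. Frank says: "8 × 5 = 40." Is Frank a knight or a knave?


Statement: "8 × 5 = 40."
Actual: 8 × 5 = 40
Claimed: 40
Statement is TRUE → Frank tells the truth → Knight

Knight


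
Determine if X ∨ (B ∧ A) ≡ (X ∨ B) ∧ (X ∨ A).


Expression 1: X ∨ (B ∧ A)
Expression 2: (X ∨ B) ∧ (X ∨ A)
Truth table (X B A | Expr1 Expr2):
  T T T |   T     T
  T T F |   T     T
  T F T |   T     T
  T F F |   T     T
  F T T |   T     T
  F T F |   F     F
  F F T |   F     F
  F F F |   F     F
All 8 rows agree, so the expressions are logically equivalent.

Yes


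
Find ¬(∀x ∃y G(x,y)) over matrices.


Original: ∀x ∃y G(x,y)
Rule: ¬∀→∃, ¬∃→∀, negate predicate.
Negation: ∃x ∀y ¬G(x,y)

∃x ∀y ¬G(x,y)


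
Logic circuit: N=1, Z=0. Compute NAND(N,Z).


N AND Z = 0
NOT(0) = 1

1


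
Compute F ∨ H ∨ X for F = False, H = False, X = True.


F = False, H = False, X = True
Step 1: F ∨ H = False OR False = False
Step 2: False ∨ X = False OR True = True
OR is true when at least one operand is true.

True


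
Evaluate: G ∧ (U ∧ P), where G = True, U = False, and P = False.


G = True, U = False, P = False
Step 1: U ∧ P = False AND False = False
Step 2: G ∧ False = True AND False = False
AND is true only when ALL operands are true.

False
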